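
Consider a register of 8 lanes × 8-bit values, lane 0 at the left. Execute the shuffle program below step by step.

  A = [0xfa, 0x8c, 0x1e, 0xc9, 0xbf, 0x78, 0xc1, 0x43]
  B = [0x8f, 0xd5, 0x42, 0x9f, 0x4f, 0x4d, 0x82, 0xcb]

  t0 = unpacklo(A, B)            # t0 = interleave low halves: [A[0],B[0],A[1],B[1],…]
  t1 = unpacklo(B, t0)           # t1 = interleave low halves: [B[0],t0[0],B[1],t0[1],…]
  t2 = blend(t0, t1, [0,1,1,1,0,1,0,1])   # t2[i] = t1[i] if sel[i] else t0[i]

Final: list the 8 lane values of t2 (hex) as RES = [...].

RES = [0xfa, 0xfa, 0xd5, 0x8f, 0x1e, 0x8c, 0xc9, 0xd5]

t0 = [0xfa, 0x8f, 0x8c, 0xd5, 0x1e, 0x42, 0xc9, 0x9f]
t1 = [0x8f, 0xfa, 0xd5, 0x8f, 0x42, 0x8c, 0x9f, 0xd5]
t2 = [0xfa, 0xfa, 0xd5, 0x8f, 0x1e, 0x8c, 0xc9, 0xd5]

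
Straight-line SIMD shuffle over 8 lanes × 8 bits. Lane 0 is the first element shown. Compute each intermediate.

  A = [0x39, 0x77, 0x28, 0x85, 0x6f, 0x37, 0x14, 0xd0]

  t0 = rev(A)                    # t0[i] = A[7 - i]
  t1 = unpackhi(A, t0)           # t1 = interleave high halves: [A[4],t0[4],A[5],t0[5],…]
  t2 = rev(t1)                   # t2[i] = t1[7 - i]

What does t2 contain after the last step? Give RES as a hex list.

→ t0 |d0|14|37|6f|85|28|77|39|
→ t1 |6f|85|37|28|14|77|d0|39|
→ t2 |39|d0|77|14|28|37|85|6f|

RES = [0x39, 0xd0, 0x77, 0x14, 0x28, 0x37, 0x85, 0x6f]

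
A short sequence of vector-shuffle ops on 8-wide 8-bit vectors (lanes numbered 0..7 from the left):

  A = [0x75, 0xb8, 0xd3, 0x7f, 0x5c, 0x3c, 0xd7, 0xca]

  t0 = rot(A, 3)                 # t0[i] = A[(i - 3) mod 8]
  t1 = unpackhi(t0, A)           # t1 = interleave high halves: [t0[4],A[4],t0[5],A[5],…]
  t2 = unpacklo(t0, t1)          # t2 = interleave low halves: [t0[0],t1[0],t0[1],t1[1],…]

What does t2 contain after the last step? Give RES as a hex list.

RES = [0x3c, 0xb8, 0xd7, 0x5c, 0xca, 0xd3, 0x75, 0x3c]

t0 = [0x3c, 0xd7, 0xca, 0x75, 0xb8, 0xd3, 0x7f, 0x5c]
t1 = [0xb8, 0x5c, 0xd3, 0x3c, 0x7f, 0xd7, 0x5c, 0xca]
t2 = [0x3c, 0xb8, 0xd7, 0x5c, 0xca, 0xd3, 0x75, 0x3c]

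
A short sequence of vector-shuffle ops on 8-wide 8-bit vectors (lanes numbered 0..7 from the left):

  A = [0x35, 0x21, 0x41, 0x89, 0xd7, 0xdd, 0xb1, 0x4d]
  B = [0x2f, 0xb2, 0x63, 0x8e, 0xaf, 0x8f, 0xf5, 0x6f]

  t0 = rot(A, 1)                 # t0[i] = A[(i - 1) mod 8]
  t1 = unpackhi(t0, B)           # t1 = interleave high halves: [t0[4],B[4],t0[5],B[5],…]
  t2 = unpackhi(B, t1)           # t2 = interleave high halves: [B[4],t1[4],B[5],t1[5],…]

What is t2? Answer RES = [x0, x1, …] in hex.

  t0: 4d 35 21 41 89 d7 dd b1
  t1: 89 af d7 8f dd f5 b1 6f
  t2: af dd 8f f5 f5 b1 6f 6f

RES = [0xaf, 0xdd, 0x8f, 0xf5, 0xf5, 0xb1, 0x6f, 0x6f]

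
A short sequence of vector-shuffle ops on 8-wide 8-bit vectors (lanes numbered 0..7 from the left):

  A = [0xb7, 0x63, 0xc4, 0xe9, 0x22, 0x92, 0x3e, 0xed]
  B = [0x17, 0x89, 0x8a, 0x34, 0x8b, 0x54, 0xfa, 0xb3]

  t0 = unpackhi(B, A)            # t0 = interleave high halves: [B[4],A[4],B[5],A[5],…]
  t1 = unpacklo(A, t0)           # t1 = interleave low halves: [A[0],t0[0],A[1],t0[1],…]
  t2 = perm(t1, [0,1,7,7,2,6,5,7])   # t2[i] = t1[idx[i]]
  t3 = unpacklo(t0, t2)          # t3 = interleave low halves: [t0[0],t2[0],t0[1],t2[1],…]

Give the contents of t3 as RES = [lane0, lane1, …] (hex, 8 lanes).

→ t0 |8b|22|54|92|fa|3e|b3|ed|
→ t1 |b7|8b|63|22|c4|54|e9|92|
→ t2 |b7|8b|92|92|63|e9|54|92|
→ t3 |8b|b7|22|8b|54|92|92|92|

RES = [0x8b, 0xb7, 0x22, 0x8b, 0x54, 0x92, 0x92, 0x92]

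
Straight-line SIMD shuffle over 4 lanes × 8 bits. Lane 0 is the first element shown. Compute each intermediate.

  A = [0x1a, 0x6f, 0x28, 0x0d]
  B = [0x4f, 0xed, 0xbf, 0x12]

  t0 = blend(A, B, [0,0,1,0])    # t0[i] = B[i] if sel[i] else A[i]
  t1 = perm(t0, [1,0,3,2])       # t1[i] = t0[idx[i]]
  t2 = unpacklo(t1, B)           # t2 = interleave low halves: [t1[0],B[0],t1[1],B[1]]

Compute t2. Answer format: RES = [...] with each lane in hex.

t0 = [0x1a, 0x6f, 0xbf, 0x0d]
t1 = [0x6f, 0x1a, 0x0d, 0xbf]
t2 = [0x6f, 0x4f, 0x1a, 0xed]

RES = [0x6f, 0x4f, 0x1a, 0xed]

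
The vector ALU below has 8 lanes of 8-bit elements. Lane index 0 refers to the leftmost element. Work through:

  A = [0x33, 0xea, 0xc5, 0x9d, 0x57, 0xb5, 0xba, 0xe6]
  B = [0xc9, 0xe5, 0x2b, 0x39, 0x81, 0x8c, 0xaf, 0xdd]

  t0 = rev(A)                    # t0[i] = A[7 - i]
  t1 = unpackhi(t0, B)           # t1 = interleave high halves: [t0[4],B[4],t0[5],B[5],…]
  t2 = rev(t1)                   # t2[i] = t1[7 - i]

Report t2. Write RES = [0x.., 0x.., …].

t0 = [0xe6, 0xba, 0xb5, 0x57, 0x9d, 0xc5, 0xea, 0x33]
t1 = [0x9d, 0x81, 0xc5, 0x8c, 0xea, 0xaf, 0x33, 0xdd]
t2 = [0xdd, 0x33, 0xaf, 0xea, 0x8c, 0xc5, 0x81, 0x9d]

RES = [ 0xdd  0x33  0xaf  0xea  0x8c  0xc5  0x81  0x9d ]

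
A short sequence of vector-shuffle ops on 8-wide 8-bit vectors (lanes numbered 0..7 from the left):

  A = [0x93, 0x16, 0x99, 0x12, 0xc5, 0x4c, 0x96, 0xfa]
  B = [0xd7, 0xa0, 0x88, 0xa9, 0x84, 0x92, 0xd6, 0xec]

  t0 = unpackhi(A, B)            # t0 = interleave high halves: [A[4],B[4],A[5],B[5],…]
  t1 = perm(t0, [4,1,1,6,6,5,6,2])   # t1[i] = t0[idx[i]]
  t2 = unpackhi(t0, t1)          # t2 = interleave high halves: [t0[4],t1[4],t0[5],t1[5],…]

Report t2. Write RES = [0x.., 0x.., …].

RES = [ 0x96  0xfa  0xd6  0xd6  0xfa  0xfa  0xec  0x4c ]

t0 = [0xc5, 0x84, 0x4c, 0x92, 0x96, 0xd6, 0xfa, 0xec]
t1 = [0x96, 0x84, 0x84, 0xfa, 0xfa, 0xd6, 0xfa, 0x4c]
t2 = [0x96, 0xfa, 0xd6, 0xd6, 0xfa, 0xfa, 0xec, 0x4c]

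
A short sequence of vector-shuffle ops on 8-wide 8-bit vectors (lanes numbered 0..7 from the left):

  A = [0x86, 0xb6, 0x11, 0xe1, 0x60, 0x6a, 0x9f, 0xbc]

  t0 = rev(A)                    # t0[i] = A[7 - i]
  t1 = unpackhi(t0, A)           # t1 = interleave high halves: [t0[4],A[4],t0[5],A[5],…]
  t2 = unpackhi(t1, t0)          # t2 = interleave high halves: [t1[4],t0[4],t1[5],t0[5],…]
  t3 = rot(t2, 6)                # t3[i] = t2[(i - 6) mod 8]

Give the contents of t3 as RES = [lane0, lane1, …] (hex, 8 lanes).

  t0: bc 9f 6a 60 e1 11 b6 86
  t1: e1 60 11 6a b6 9f 86 bc
  t2: b6 e1 9f 11 86 b6 bc 86
  t3: 9f 11 86 b6 bc 86 b6 e1

RES = [0x9f, 0x11, 0x86, 0xb6, 0xbc, 0x86, 0xb6, 0xe1]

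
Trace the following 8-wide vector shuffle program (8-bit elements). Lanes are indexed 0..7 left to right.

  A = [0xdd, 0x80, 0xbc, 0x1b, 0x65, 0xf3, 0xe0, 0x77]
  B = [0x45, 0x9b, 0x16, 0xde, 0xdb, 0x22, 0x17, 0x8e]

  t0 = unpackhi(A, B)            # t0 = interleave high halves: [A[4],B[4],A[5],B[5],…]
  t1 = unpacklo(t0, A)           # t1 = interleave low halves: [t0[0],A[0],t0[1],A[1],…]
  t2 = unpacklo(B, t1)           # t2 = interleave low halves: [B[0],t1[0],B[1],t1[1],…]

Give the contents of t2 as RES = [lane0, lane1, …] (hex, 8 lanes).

RES = [ 0x45  0x65  0x9b  0xdd  0x16  0xdb  0xde  0x80 ]

→ t0 |65|db|f3|22|e0|17|77|8e|
→ t1 |65|dd|db|80|f3|bc|22|1b|
→ t2 |45|65|9b|dd|16|db|de|80|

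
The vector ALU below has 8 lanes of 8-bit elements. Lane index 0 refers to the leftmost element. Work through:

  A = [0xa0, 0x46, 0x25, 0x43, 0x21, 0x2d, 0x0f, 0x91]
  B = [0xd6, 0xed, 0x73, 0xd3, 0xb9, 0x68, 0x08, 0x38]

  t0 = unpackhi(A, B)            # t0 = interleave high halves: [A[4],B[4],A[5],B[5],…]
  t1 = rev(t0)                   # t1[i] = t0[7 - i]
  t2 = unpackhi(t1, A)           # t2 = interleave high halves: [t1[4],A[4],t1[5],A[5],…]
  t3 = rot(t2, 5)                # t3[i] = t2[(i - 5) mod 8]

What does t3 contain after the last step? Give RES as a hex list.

→ t0 |21|b9|2d|68|0f|08|91|38|
→ t1 |38|91|08|0f|68|2d|b9|21|
→ t2 |68|21|2d|2d|b9|0f|21|91|
→ t3 |2d|b9|0f|21|91|68|21|2d|

RES = [ 0x2d  0xb9  0x0f  0x21  0x91  0x68  0x21  0x2d ]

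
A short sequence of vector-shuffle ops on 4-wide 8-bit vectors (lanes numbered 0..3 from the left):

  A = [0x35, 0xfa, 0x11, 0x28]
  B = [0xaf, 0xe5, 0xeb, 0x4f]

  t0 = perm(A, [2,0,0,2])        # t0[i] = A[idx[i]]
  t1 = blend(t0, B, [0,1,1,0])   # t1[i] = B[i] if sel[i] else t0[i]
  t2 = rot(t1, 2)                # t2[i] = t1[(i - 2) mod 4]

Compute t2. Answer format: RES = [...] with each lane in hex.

RES = [0xeb, 0x11, 0x11, 0xe5]

→ t0 |11|35|35|11|
→ t1 |11|e5|eb|11|
→ t2 |eb|11|11|e5|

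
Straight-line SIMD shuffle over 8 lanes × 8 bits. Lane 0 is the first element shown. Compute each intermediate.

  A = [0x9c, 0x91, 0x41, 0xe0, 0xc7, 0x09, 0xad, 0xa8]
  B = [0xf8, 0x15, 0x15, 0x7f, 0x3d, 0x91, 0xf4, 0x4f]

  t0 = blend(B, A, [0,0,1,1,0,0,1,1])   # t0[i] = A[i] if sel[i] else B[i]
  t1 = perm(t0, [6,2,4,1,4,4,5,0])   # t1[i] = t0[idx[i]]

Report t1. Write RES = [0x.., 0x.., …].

  t0: f8 15 41 e0 3d 91 ad a8
  t1: ad 41 3d 15 3d 3d 91 f8

RES = [0xad, 0x41, 0x3d, 0x15, 0x3d, 0x3d, 0x91, 0xf8]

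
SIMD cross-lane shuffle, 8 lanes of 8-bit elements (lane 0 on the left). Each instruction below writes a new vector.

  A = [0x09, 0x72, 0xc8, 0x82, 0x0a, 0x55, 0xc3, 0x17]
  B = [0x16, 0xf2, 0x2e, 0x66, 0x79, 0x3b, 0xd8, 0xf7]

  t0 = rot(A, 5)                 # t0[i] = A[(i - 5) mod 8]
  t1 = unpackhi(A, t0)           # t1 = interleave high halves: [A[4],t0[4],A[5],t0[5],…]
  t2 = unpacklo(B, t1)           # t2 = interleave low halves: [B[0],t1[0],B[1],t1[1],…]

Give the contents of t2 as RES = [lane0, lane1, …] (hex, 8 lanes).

  t0: 82 0a 55 c3 17 09 72 c8
  t1: 0a 17 55 09 c3 72 17 c8
  t2: 16 0a f2 17 2e 55 66 09

RES = [ 0x16  0x0a  0xf2  0x17  0x2e  0x55  0x66  0x09 ]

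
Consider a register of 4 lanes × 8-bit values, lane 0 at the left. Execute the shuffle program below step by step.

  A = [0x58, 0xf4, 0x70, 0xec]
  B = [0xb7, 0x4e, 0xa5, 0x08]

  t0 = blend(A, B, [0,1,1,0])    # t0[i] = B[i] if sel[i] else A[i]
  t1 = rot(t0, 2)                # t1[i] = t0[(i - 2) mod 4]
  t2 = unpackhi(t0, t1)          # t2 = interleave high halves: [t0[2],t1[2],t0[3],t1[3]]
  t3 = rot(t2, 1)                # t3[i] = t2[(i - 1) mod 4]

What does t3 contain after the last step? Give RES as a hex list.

→ t0 |58|4e|a5|ec|
→ t1 |a5|ec|58|4e|
→ t2 |a5|58|ec|4e|
→ t3 |4e|a5|58|ec|

RES = [ 0x4e  0xa5  0x58  0xec ]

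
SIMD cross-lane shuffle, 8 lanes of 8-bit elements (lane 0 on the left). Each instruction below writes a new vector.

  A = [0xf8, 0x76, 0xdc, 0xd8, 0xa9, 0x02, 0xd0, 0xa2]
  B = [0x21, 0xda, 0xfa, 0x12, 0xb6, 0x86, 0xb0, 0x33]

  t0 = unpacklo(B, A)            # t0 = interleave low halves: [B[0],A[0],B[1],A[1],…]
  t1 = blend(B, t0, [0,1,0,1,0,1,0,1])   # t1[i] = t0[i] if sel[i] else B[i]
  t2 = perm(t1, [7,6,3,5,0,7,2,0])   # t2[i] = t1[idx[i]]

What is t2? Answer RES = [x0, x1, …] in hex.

t0 = [0x21, 0xf8, 0xda, 0x76, 0xfa, 0xdc, 0x12, 0xd8]
t1 = [0x21, 0xf8, 0xfa, 0x76, 0xb6, 0xdc, 0xb0, 0xd8]
t2 = [0xd8, 0xb0, 0x76, 0xdc, 0x21, 0xd8, 0xfa, 0x21]

RES = [0xd8, 0xb0, 0x76, 0xdc, 0x21, 0xd8, 0xfa, 0x21]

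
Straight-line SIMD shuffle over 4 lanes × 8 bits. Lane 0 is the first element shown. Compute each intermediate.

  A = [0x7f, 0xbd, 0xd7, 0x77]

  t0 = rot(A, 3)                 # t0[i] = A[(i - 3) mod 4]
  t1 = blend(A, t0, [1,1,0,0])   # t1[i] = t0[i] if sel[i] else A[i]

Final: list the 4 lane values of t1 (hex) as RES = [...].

RES = [ 0xbd  0xd7  0xd7  0x77 ]

  t0: bd d7 77 7f
  t1: bd d7 d7 77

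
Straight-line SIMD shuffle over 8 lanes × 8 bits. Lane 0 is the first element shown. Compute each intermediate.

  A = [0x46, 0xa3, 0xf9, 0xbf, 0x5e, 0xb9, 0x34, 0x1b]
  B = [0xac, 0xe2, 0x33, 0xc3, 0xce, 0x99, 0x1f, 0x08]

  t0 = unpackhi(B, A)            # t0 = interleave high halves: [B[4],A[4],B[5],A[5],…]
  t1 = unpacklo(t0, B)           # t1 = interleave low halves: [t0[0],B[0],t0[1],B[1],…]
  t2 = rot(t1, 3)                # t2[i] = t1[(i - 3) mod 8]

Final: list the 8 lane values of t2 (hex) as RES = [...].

RES = [0x33, 0xb9, 0xc3, 0xce, 0xac, 0x5e, 0xe2, 0x99]

→ t0 |ce|5e|99|b9|1f|34|08|1b|
→ t1 |ce|ac|5e|e2|99|33|b9|c3|
→ t2 |33|b9|c3|ce|ac|5e|e2|99|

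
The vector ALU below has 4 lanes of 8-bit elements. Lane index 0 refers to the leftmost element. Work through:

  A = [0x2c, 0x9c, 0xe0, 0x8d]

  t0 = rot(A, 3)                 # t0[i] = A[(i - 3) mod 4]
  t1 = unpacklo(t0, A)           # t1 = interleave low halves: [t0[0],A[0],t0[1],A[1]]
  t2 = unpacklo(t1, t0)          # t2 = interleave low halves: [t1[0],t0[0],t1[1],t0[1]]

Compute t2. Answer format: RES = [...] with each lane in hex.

RES = [0x9c, 0x9c, 0x2c, 0xe0]

  t0: 9c e0 8d 2c
  t1: 9c 2c e0 9c
  t2: 9c 9c 2c e0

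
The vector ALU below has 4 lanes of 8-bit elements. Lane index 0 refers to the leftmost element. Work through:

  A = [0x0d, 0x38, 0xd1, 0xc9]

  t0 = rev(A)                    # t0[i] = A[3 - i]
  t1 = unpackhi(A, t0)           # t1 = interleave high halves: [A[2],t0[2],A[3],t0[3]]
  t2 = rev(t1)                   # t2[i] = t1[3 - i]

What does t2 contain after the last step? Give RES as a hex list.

t0 = [0xc9, 0xd1, 0x38, 0x0d]
t1 = [0xd1, 0x38, 0xc9, 0x0d]
t2 = [0x0d, 0xc9, 0x38, 0xd1]

RES = [ 0x0d  0xc9  0x38  0xd1 ]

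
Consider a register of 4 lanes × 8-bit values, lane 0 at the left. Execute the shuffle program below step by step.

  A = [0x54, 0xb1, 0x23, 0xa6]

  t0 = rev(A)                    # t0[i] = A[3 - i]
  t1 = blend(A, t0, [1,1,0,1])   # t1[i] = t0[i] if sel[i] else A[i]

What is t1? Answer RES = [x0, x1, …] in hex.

RES = [ 0xa6  0x23  0x23  0x54 ]

→ t0 |a6|23|b1|54|
→ t1 |a6|23|23|54|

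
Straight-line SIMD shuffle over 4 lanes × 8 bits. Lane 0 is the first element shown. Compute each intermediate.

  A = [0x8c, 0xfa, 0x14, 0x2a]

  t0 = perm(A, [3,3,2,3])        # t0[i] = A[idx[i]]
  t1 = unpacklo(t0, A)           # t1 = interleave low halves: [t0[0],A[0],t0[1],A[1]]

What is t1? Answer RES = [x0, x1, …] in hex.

t0 = [0x2a, 0x2a, 0x14, 0x2a]
t1 = [0x2a, 0x8c, 0x2a, 0xfa]

RES = [ 0x2a  0x8c  0x2a  0xfa ]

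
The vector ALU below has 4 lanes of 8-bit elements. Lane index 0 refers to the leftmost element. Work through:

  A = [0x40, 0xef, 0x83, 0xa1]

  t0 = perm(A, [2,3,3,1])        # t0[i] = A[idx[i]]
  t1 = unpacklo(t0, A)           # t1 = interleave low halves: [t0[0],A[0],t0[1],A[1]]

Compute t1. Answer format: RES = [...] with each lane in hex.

  t0: 83 a1 a1 ef
  t1: 83 40 a1 ef

RES = [ 0x83  0x40  0xa1  0xef ]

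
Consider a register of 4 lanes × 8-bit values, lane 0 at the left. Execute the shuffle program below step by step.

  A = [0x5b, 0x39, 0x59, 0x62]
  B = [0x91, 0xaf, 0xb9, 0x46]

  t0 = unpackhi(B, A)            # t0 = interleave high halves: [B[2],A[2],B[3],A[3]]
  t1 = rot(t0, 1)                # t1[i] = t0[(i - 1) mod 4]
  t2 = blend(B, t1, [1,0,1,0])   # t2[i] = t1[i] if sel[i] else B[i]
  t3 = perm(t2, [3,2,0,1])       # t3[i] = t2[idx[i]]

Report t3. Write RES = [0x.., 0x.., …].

  t0: b9 59 46 62
  t1: 62 b9 59 46
  t2: 62 af 59 46
  t3: 46 59 62 af

RES = [ 0x46  0x59  0x62  0xaf ]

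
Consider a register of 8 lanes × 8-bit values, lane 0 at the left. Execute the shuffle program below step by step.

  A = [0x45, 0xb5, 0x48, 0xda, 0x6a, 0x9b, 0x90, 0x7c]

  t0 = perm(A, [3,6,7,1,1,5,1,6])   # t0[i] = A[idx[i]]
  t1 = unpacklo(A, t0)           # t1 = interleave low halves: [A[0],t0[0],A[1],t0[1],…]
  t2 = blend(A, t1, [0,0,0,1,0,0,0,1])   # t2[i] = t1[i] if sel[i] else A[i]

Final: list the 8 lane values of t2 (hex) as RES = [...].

RES = [ 0x45  0xb5  0x48  0x90  0x6a  0x9b  0x90  0xb5 ]

t0 = [0xda, 0x90, 0x7c, 0xb5, 0xb5, 0x9b, 0xb5, 0x90]
t1 = [0x45, 0xda, 0xb5, 0x90, 0x48, 0x7c, 0xda, 0xb5]
t2 = [0x45, 0xb5, 0x48, 0x90, 0x6a, 0x9b, 0x90, 0xb5]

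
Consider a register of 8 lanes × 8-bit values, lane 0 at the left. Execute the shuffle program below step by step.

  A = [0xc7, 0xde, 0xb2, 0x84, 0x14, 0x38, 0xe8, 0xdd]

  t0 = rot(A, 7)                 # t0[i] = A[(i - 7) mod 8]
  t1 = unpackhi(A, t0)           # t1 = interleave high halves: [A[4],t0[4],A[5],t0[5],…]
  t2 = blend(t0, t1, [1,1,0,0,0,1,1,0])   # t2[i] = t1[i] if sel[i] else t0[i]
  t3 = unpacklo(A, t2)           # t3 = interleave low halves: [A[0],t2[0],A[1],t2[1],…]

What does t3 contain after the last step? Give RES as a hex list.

RES = [0xc7, 0x14, 0xde, 0x38, 0xb2, 0x84, 0x84, 0x14]

  t0: de b2 84 14 38 e8 dd c7
  t1: 14 38 38 e8 e8 dd dd c7
  t2: 14 38 84 14 38 dd dd c7
  t3: c7 14 de 38 b2 84 84 14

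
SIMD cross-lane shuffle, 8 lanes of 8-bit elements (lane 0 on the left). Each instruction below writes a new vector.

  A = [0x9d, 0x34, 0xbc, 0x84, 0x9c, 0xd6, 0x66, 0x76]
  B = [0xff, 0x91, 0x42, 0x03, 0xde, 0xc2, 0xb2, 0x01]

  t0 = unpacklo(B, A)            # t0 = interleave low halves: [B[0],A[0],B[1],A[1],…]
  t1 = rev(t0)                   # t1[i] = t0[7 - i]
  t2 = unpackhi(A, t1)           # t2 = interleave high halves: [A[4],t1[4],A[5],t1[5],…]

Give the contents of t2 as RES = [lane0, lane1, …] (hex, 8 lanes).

→ t0 |ff|9d|91|34|42|bc|03|84|
→ t1 |84|03|bc|42|34|91|9d|ff|
→ t2 |9c|34|d6|91|66|9d|76|ff|

RES = [ 0x9c  0x34  0xd6  0x91  0x66  0x9d  0x76  0xff ]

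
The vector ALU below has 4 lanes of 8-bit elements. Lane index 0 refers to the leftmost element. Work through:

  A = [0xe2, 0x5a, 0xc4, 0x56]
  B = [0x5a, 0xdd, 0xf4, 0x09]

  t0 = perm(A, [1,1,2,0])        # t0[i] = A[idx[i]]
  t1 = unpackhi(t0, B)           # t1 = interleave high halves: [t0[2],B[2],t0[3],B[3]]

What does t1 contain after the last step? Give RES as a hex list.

→ t0 |5a|5a|c4|e2|
→ t1 |c4|f4|e2|09|

RES = [ 0xc4  0xf4  0xe2  0x09 ]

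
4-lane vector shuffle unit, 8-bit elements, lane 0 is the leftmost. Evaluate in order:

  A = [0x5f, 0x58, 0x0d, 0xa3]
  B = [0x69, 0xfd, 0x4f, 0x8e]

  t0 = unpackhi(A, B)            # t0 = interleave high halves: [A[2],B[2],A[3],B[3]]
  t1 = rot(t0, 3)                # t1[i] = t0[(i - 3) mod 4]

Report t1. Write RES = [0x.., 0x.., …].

RES = [ 0x4f  0xa3  0x8e  0x0d ]

→ t0 |0d|4f|a3|8e|
→ t1 |4f|a3|8e|0d|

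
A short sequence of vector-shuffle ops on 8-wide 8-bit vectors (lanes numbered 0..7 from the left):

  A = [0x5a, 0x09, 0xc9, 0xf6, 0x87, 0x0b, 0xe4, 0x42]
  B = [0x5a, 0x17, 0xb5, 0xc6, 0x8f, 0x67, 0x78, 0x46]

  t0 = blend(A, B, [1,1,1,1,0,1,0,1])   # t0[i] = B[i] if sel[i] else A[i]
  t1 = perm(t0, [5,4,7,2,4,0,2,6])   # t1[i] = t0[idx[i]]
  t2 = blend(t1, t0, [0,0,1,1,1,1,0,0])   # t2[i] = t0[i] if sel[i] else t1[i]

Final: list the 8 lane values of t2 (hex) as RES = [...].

RES = [ 0x67  0x87  0xb5  0xc6  0x87  0x67  0xb5  0xe4 ]

→ t0 |5a|17|b5|c6|87|67|e4|46|
→ t1 |67|87|46|b5|87|5a|b5|e4|
→ t2 |67|87|b5|c6|87|67|b5|e4|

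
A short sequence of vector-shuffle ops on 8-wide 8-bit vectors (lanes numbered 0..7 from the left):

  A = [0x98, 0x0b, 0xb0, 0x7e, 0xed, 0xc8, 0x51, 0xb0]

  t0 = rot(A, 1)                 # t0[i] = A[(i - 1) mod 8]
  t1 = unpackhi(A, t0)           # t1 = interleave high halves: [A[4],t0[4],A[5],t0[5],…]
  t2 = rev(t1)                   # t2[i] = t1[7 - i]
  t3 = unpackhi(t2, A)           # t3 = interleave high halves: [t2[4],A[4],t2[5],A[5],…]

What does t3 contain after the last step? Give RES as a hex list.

→ t0 |b0|98|0b|b0|7e|ed|c8|51|
→ t1 |ed|7e|c8|ed|51|c8|b0|51|
→ t2 |51|b0|c8|51|ed|c8|7e|ed|
→ t3 |ed|ed|c8|c8|7e|51|ed|b0|

RES = [0xed, 0xed, 0xc8, 0xc8, 0x7e, 0x51, 0xed, 0xb0]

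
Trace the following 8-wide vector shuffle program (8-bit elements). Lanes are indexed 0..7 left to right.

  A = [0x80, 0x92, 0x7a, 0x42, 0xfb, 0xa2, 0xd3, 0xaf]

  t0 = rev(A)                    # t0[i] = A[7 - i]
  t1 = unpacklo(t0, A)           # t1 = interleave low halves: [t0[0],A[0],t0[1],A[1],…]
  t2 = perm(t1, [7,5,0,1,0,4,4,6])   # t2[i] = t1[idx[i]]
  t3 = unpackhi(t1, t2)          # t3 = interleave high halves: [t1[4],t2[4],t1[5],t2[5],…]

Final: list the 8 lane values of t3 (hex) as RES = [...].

→ t0 |af|d3|a2|fb|42|7a|92|80|
→ t1 |af|80|d3|92|a2|7a|fb|42|
→ t2 |42|7a|af|80|af|a2|a2|fb|
→ t3 |a2|af|7a|a2|fb|a2|42|fb|

RES = [ 0xa2  0xaf  0x7a  0xa2  0xfb  0xa2  0x42  0xfb ]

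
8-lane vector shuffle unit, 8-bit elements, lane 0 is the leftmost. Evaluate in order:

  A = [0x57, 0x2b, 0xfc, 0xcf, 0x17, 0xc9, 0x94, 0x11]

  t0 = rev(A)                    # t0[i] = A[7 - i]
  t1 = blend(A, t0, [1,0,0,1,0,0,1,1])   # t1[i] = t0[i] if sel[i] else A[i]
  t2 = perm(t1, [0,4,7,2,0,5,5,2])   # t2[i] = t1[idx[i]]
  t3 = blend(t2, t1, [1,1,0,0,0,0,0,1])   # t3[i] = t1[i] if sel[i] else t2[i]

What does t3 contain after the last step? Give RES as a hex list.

RES = [0x11, 0x2b, 0x57, 0xfc, 0x11, 0xc9, 0xc9, 0x57]

  t0: 11 94 c9 17 cf fc 2b 57
  t1: 11 2b fc 17 17 c9 2b 57
  t2: 11 17 57 fc 11 c9 c9 fc
  t3: 11 2b 57 fc 11 c9 c9 57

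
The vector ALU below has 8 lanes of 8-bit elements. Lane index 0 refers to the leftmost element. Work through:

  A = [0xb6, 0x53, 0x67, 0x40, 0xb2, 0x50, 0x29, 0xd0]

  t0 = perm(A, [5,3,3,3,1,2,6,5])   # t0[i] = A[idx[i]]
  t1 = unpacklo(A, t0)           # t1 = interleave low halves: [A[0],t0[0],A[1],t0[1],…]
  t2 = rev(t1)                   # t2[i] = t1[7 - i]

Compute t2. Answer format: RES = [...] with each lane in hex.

RES = [0x40, 0x40, 0x40, 0x67, 0x40, 0x53, 0x50, 0xb6]

→ t0 |50|40|40|40|53|67|29|50|
→ t1 |b6|50|53|40|67|40|40|40|
→ t2 |40|40|40|67|40|53|50|b6|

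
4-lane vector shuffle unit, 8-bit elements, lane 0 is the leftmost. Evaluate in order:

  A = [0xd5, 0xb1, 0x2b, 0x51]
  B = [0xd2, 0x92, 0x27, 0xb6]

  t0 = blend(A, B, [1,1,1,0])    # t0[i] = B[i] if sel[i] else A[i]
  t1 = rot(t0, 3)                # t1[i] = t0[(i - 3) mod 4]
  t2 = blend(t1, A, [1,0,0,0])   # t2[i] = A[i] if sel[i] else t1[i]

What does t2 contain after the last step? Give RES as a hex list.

  t0: d2 92 27 51
  t1: 92 27 51 d2
  t2: d5 27 51 d2

RES = [0xd5, 0x27, 0x51, 0xd2]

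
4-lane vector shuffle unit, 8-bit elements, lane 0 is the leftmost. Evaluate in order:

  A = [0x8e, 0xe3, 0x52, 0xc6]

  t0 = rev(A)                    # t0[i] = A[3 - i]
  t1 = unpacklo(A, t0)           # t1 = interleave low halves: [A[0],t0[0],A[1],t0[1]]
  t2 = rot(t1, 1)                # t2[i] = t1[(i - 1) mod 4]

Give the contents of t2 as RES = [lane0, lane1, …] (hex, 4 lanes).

  t0: c6 52 e3 8e
  t1: 8e c6 e3 52
  t2: 52 8e c6 e3

RES = [0x52, 0x8e, 0xc6, 0xe3]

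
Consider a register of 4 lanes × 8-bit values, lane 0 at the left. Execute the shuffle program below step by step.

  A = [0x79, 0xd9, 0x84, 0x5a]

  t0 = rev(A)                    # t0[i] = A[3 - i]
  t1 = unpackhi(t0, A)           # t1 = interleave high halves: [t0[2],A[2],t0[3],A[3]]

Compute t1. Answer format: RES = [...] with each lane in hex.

RES = [ 0xd9  0x84  0x79  0x5a ]

t0 = [0x5a, 0x84, 0xd9, 0x79]
t1 = [0xd9, 0x84, 0x79, 0x5a]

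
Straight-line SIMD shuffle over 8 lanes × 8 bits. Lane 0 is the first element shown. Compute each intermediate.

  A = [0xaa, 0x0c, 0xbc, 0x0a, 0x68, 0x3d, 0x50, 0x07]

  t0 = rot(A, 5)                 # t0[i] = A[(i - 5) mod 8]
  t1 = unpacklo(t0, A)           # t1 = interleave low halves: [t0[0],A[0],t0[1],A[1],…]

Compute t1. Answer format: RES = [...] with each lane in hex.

t0 = [0x0a, 0x68, 0x3d, 0x50, 0x07, 0xaa, 0x0c, 0xbc]
t1 = [0x0a, 0xaa, 0x68, 0x0c, 0x3d, 0xbc, 0x50, 0x0a]

RES = [0x0a, 0xaa, 0x68, 0x0c, 0x3d, 0xbc, 0x50, 0x0a]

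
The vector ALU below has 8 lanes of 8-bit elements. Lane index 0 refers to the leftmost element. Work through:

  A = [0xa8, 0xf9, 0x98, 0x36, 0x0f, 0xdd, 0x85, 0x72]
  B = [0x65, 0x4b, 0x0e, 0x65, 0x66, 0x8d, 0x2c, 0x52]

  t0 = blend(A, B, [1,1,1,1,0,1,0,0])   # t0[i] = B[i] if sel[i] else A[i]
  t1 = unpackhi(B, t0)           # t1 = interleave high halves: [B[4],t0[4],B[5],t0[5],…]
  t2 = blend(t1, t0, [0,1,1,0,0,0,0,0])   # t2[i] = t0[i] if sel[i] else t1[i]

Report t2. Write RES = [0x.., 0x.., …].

  t0: 65 4b 0e 65 0f 8d 85 72
  t1: 66 0f 8d 8d 2c 85 52 72
  t2: 66 4b 0e 8d 2c 85 52 72

RES = [ 0x66  0x4b  0x0e  0x8d  0x2c  0x85  0x52  0x72 ]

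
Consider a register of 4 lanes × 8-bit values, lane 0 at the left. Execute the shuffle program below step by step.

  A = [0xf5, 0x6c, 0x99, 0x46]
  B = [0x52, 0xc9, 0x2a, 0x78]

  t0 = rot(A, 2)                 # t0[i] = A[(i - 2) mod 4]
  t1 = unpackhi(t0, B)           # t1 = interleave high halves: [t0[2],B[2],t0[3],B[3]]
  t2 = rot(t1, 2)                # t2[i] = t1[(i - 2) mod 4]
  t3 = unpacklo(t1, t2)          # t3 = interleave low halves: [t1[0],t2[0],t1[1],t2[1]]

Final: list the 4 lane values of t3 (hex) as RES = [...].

RES = [0xf5, 0x6c, 0x2a, 0x78]

  t0: 99 46 f5 6c
  t1: f5 2a 6c 78
  t2: 6c 78 f5 2a
  t3: f5 6c 2a 78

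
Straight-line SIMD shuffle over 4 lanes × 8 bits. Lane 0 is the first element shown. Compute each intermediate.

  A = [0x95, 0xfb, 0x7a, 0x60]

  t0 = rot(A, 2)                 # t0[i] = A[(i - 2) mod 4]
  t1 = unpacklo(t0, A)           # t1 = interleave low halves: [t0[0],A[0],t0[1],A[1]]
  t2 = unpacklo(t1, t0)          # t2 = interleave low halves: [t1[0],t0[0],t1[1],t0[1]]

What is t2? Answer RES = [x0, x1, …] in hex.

RES = [0x7a, 0x7a, 0x95, 0x60]

→ t0 |7a|60|95|fb|
→ t1 |7a|95|60|fb|
→ t2 |7a|7a|95|60|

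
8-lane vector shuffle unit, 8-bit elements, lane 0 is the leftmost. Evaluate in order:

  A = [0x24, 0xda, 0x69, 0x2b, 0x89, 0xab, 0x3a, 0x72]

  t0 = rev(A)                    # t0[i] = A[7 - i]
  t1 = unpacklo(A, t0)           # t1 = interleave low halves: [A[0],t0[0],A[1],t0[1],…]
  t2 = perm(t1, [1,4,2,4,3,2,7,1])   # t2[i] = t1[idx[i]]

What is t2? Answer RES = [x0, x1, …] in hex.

RES = [0x72, 0x69, 0xda, 0x69, 0x3a, 0xda, 0x89, 0x72]

  t0: 72 3a ab 89 2b 69 da 24
  t1: 24 72 da 3a 69 ab 2b 89
  t2: 72 69 da 69 3a da 89 72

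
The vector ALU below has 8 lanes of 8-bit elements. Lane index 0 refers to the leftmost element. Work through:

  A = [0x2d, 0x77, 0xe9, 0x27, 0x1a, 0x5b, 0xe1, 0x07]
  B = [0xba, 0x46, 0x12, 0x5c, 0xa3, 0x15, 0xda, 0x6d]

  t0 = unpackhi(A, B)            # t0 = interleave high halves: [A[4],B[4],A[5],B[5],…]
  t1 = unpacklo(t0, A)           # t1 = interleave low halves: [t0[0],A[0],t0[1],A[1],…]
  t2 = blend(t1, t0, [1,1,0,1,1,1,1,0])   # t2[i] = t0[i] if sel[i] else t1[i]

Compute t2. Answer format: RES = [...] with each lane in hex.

t0 = [0x1a, 0xa3, 0x5b, 0x15, 0xe1, 0xda, 0x07, 0x6d]
t1 = [0x1a, 0x2d, 0xa3, 0x77, 0x5b, 0xe9, 0x15, 0x27]
t2 = [0x1a, 0xa3, 0xa3, 0x15, 0xe1, 0xda, 0x07, 0x27]

RES = [ 0x1a  0xa3  0xa3  0x15  0xe1  0xda  0x07  0x27 ]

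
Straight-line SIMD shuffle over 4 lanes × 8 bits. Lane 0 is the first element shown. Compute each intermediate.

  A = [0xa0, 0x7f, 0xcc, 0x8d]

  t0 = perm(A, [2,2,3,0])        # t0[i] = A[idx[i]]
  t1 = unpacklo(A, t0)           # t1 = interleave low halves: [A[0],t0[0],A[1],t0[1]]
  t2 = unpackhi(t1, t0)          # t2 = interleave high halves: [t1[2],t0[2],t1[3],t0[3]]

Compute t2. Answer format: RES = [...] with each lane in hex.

RES = [0x7f, 0x8d, 0xcc, 0xa0]

→ t0 |cc|cc|8d|a0|
→ t1 |a0|cc|7f|cc|
→ t2 |7f|8d|cc|a0|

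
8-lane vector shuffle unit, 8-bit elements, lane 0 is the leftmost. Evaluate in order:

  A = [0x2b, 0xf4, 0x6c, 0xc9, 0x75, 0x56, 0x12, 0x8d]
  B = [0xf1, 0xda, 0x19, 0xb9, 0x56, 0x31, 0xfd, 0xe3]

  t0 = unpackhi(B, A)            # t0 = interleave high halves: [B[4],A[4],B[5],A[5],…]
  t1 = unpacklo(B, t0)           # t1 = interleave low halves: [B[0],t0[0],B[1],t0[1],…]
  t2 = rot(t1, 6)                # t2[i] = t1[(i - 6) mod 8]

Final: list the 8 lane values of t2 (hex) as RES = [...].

RES = [0xda, 0x75, 0x19, 0x31, 0xb9, 0x56, 0xf1, 0x56]

  t0: 56 75 31 56 fd 12 e3 8d
  t1: f1 56 da 75 19 31 b9 56
  t2: da 75 19 31 b9 56 f1 56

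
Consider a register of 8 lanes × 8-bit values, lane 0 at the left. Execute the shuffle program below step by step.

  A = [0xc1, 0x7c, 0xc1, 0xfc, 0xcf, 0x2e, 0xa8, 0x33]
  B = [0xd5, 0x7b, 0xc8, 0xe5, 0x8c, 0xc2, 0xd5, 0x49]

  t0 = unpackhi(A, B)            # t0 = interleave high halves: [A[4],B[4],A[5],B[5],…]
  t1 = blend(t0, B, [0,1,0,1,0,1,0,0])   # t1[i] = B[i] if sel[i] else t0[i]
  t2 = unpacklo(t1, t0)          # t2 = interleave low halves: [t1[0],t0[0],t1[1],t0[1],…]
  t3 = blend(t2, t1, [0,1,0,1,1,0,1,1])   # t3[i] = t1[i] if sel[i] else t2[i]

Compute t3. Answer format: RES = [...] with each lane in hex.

  t0: cf 8c 2e c2 a8 d5 33 49
  t1: cf 7b 2e e5 a8 c2 33 49
  t2: cf cf 7b 8c 2e 2e e5 c2
  t3: cf 7b 7b e5 a8 2e 33 49

RES = [ 0xcf  0x7b  0x7b  0xe5  0xa8  0x2e  0x33  0x49 ]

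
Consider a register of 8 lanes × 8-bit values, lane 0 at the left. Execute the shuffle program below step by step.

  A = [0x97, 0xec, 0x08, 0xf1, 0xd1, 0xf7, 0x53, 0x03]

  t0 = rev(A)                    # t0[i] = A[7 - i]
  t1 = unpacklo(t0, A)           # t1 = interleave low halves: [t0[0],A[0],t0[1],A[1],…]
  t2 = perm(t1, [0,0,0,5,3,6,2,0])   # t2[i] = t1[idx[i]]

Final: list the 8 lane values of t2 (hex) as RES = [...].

RES = [ 0x03  0x03  0x03  0x08  0xec  0xd1  0x53  0x03 ]

  t0: 03 53 f7 d1 f1 08 ec 97
  t1: 03 97 53 ec f7 08 d1 f1
  t2: 03 03 03 08 ec d1 53 03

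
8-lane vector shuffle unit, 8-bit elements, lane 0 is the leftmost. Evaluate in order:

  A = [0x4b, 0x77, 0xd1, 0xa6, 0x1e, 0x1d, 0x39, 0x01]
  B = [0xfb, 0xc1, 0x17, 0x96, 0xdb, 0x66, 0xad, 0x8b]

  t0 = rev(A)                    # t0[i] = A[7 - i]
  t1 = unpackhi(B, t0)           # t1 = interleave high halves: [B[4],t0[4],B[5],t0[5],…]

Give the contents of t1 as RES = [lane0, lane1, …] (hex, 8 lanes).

→ t0 |01|39|1d|1e|a6|d1|77|4b|
→ t1 |db|a6|66|d1|ad|77|8b|4b|

RES = [0xdb, 0xa6, 0x66, 0xd1, 0xad, 0x77, 0x8b, 0x4b]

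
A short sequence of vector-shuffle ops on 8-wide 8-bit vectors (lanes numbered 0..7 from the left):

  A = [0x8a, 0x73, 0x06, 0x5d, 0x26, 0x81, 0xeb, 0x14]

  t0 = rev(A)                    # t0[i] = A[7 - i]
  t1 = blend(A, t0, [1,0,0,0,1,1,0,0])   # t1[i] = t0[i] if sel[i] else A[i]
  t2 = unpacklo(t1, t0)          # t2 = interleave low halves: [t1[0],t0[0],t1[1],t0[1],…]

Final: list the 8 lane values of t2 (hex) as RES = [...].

  t0: 14 eb 81 26 5d 06 73 8a
  t1: 14 73 06 5d 5d 06 eb 14
  t2: 14 14 73 eb 06 81 5d 26

RES = [ 0x14  0x14  0x73  0xeb  0x06  0x81  0x5d  0x26 ]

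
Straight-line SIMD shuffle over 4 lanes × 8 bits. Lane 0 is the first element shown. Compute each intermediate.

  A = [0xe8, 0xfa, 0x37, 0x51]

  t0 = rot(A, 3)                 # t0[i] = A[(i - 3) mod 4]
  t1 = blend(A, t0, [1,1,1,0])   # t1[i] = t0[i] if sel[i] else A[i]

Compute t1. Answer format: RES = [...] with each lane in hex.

t0 = [0xfa, 0x37, 0x51, 0xe8]
t1 = [0xfa, 0x37, 0x51, 0x51]

RES = [ 0xfa  0x37  0x51  0x51 ]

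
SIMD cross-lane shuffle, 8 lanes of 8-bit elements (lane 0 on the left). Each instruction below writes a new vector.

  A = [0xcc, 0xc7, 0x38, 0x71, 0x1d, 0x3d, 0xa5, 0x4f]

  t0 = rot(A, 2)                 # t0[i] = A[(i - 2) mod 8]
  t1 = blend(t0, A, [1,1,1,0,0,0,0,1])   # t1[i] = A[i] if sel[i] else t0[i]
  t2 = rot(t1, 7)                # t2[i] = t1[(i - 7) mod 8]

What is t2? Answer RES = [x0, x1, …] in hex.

t0 = [0xa5, 0x4f, 0xcc, 0xc7, 0x38, 0x71, 0x1d, 0x3d]
t1 = [0xcc, 0xc7, 0x38, 0xc7, 0x38, 0x71, 0x1d, 0x4f]
t2 = [0xc7, 0x38, 0xc7, 0x38, 0x71, 0x1d, 0x4f, 0xcc]

RES = [0xc7, 0x38, 0xc7, 0x38, 0x71, 0x1d, 0x4f, 0xcc]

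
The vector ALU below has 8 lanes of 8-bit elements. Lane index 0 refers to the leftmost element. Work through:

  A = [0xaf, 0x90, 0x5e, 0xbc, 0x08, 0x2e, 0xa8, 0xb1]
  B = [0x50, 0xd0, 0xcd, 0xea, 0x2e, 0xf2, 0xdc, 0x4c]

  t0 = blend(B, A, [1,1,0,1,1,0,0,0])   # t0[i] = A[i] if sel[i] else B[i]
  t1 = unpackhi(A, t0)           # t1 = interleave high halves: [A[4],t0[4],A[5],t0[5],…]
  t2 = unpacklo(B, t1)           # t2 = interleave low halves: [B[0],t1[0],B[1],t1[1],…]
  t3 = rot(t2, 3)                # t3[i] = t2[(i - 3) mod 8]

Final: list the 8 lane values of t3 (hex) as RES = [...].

RES = [0x2e, 0xea, 0xf2, 0x50, 0x08, 0xd0, 0x08, 0xcd]

→ t0 |af|90|cd|bc|08|f2|dc|4c|
→ t1 |08|08|2e|f2|a8|dc|b1|4c|
→ t2 |50|08|d0|08|cd|2e|ea|f2|
→ t3 |2e|ea|f2|50|08|d0|08|cd|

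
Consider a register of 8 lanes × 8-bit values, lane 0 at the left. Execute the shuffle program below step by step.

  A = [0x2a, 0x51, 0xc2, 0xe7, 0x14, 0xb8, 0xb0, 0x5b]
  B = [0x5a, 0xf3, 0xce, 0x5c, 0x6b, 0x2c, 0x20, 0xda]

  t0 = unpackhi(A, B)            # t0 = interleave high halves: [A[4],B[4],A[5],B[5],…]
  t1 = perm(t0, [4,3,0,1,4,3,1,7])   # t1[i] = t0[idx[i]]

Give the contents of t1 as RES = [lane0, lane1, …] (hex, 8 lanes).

RES = [0xb0, 0x2c, 0x14, 0x6b, 0xb0, 0x2c, 0x6b, 0xda]

t0 = [0x14, 0x6b, 0xb8, 0x2c, 0xb0, 0x20, 0x5b, 0xda]
t1 = [0xb0, 0x2c, 0x14, 0x6b, 0xb0, 0x2c, 0x6b, 0xda]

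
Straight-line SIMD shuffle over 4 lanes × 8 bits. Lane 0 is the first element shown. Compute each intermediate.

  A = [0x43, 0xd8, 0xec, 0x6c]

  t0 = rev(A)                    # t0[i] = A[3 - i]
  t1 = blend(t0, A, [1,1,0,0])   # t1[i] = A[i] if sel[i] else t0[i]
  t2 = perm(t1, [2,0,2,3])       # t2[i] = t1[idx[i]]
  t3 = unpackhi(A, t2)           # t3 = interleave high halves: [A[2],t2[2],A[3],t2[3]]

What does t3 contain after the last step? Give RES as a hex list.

RES = [0xec, 0xd8, 0x6c, 0x43]

t0 = [0x6c, 0xec, 0xd8, 0x43]
t1 = [0x43, 0xd8, 0xd8, 0x43]
t2 = [0xd8, 0x43, 0xd8, 0x43]
t3 = [0xec, 0xd8, 0x6c, 0x43]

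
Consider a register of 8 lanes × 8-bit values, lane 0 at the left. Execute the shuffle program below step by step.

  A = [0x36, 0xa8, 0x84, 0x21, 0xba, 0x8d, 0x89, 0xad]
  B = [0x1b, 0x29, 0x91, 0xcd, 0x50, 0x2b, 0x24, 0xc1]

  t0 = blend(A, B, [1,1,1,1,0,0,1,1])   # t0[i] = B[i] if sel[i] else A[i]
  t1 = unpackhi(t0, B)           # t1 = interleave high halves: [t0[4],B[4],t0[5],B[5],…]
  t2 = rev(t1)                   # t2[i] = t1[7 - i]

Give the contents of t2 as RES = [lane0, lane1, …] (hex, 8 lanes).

RES = [ 0xc1  0xc1  0x24  0x24  0x2b  0x8d  0x50  0xba ]

t0 = [0x1b, 0x29, 0x91, 0xcd, 0xba, 0x8d, 0x24, 0xc1]
t1 = [0xba, 0x50, 0x8d, 0x2b, 0x24, 0x24, 0xc1, 0xc1]
t2 = [0xc1, 0xc1, 0x24, 0x24, 0x2b, 0x8d, 0x50, 0xba]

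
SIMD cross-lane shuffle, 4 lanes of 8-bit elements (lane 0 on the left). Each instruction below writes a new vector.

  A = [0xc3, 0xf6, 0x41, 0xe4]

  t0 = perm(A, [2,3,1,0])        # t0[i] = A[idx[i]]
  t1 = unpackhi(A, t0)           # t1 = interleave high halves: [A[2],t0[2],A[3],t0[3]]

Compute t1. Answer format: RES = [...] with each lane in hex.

→ t0 |41|e4|f6|c3|
→ t1 |41|f6|e4|c3|

RES = [ 0x41  0xf6  0xe4  0xc3 ]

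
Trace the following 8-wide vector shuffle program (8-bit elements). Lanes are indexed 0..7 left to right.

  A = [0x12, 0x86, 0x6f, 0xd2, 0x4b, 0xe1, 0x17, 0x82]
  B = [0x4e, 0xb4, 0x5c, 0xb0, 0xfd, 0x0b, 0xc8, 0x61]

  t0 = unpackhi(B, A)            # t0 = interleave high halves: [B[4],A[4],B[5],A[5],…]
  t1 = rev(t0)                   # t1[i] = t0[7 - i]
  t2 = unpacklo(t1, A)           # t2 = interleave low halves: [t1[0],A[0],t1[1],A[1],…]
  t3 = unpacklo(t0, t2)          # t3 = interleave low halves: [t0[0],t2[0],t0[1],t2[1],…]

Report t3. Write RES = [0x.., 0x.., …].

→ t0 |fd|4b|0b|e1|c8|17|61|82|
→ t1 |82|61|17|c8|e1|0b|4b|fd|
→ t2 |82|12|61|86|17|6f|c8|d2|
→ t3 |fd|82|4b|12|0b|61|e1|86|

RES = [ 0xfd  0x82  0x4b  0x12  0x0b  0x61  0xe1  0x86 ]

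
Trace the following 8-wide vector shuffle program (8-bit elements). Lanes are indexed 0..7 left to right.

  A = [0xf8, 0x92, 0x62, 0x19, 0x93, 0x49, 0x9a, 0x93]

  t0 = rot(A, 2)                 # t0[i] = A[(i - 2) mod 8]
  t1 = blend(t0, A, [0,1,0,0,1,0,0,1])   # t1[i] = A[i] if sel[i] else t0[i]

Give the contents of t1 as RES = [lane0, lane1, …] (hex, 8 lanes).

RES = [0x9a, 0x92, 0xf8, 0x92, 0x93, 0x19, 0x93, 0x93]

→ t0 |9a|93|f8|92|62|19|93|49|
→ t1 |9a|92|f8|92|93|19|93|93|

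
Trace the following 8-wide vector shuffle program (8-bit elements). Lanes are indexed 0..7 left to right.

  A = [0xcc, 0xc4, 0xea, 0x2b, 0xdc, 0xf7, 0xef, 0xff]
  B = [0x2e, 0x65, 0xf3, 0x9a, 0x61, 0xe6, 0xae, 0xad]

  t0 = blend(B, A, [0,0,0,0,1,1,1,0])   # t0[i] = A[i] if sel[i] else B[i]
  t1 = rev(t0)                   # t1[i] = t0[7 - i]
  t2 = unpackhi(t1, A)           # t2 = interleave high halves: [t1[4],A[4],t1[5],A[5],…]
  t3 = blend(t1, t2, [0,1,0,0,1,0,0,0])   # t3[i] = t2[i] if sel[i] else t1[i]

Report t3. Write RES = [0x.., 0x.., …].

RES = [ 0xad  0xdc  0xf7  0xdc  0x65  0xf3  0x65  0x2e ]

→ t0 |2e|65|f3|9a|dc|f7|ef|ad|
→ t1 |ad|ef|f7|dc|9a|f3|65|2e|
→ t2 |9a|dc|f3|f7|65|ef|2e|ff|
→ t3 |ad|dc|f7|dc|65|f3|65|2e|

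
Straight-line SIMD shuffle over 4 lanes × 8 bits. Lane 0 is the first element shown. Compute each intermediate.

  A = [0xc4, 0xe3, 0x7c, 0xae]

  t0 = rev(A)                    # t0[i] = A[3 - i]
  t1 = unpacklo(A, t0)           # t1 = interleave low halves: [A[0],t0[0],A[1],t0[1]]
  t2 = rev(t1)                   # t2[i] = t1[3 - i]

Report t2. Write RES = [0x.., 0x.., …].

RES = [ 0x7c  0xe3  0xae  0xc4 ]

→ t0 |ae|7c|e3|c4|
→ t1 |c4|ae|e3|7c|
→ t2 |7c|e3|ae|c4|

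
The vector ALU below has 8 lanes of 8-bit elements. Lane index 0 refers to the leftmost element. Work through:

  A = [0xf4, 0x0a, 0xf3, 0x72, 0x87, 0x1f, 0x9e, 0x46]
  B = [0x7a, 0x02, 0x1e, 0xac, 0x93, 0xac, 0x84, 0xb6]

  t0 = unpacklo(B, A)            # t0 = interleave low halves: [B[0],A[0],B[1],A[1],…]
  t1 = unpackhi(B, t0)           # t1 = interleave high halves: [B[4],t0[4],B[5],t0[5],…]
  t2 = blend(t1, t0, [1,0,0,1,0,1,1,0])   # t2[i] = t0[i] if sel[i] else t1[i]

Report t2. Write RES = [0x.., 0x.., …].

RES = [ 0x7a  0x1e  0xac  0x0a  0x84  0xf3  0xac  0x72 ]

  t0: 7a f4 02 0a 1e f3 ac 72
  t1: 93 1e ac f3 84 ac b6 72
  t2: 7a 1e ac 0a 84 f3 ac 72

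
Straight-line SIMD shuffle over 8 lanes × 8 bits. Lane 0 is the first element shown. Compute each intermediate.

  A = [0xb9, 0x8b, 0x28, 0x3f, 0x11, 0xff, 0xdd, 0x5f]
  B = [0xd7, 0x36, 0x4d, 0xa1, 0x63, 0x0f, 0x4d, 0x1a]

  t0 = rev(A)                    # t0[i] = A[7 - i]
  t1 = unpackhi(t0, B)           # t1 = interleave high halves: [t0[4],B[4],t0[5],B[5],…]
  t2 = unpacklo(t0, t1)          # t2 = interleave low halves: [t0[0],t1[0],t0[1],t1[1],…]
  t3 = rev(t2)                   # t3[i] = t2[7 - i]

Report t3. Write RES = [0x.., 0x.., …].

RES = [0x0f, 0x11, 0x28, 0xff, 0x63, 0xdd, 0x3f, 0x5f]

→ t0 |5f|dd|ff|11|3f|28|8b|b9|
→ t1 |3f|63|28|0f|8b|4d|b9|1a|
→ t2 |5f|3f|dd|63|ff|28|11|0f|
→ t3 |0f|11|28|ff|63|dd|3f|5f|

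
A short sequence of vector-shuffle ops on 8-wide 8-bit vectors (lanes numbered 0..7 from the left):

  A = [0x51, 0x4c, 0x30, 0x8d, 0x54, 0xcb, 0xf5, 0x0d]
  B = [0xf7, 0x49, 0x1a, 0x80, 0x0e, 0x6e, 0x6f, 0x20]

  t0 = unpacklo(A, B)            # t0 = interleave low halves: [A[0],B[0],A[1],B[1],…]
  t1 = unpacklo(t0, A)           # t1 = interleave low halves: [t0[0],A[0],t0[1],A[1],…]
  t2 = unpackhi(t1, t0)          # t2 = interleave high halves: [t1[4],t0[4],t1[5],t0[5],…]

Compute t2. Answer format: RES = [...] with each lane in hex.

RES = [0x4c, 0x30, 0x30, 0x1a, 0x49, 0x8d, 0x8d, 0x80]

→ t0 |51|f7|4c|49|30|1a|8d|80|
→ t1 |51|51|f7|4c|4c|30|49|8d|
→ t2 |4c|30|30|1a|49|8d|8d|80|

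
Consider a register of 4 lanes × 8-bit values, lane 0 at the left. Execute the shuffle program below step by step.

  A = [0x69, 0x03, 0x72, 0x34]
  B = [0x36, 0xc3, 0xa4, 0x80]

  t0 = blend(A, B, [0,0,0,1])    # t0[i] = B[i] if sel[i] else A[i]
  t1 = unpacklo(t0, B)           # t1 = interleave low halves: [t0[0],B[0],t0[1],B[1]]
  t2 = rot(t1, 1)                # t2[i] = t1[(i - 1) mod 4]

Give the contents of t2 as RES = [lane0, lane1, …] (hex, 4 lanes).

RES = [ 0xc3  0x69  0x36  0x03 ]

  t0: 69 03 72 80
  t1: 69 36 03 c3
  t2: c3 69 36 03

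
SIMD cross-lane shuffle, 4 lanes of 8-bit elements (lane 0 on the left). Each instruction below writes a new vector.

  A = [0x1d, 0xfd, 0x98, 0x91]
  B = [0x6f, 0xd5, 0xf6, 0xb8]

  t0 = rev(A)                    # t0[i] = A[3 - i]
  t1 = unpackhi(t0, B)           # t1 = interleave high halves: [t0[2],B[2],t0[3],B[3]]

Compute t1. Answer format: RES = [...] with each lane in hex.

  t0: 91 98 fd 1d
  t1: fd f6 1d b8

RES = [0xfd, 0xf6, 0x1d, 0xb8]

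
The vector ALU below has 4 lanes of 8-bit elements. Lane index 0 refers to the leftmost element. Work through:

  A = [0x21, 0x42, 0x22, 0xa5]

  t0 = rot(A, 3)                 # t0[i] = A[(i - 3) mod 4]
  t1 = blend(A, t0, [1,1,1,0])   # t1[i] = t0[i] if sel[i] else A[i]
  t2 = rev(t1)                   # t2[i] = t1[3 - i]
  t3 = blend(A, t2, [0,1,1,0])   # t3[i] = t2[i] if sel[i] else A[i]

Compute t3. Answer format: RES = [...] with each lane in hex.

  t0: 42 22 a5 21
  t1: 42 22 a5 a5
  t2: a5 a5 22 42
  t3: 21 a5 22 a5

RES = [ 0x21  0xa5  0x22  0xa5 ]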